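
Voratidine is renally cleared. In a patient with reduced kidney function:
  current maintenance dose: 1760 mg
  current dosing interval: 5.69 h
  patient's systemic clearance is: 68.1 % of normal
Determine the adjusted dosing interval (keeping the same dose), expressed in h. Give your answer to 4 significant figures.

To keep the same average steady-state level, dosing rate must scale with clearance.
CL ratio = 68.1 / 100 = 0.6810
New interval (same dose) = 5.69 / 0.6810 = 8.355 h

8.355 h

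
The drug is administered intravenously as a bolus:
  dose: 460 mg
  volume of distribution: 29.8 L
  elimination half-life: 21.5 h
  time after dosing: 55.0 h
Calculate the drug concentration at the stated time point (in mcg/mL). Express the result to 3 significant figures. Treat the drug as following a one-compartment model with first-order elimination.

C₀ = Dose / Vd = 460.0 / 29.8 = 15.44 mg/L
k = ln2 / t½ = 0.693147 / 21.5 = 0.03224 h⁻¹
C = C₀ · e^(−k·t) = 15.44 × e^(−0.03224 × 55.0)
  = 15.44 × 0.1698 = 2.622 mg/L
(2.622 mg/L = 2.622 mcg/mL)

2.62 mcg/mL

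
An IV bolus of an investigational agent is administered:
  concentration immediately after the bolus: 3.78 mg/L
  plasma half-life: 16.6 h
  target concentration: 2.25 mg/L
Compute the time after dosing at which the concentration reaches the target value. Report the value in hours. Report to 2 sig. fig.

k = ln2 / t½ = 0.693147 / 16.6 = 0.04176 h⁻¹
t = ln(C₀ / C) / k = ln(3.780 / 2.25) / 0.04176
  = ln(1.680) / 0.04176 = 0.5188 / 0.04176 = 12.42 h

12 h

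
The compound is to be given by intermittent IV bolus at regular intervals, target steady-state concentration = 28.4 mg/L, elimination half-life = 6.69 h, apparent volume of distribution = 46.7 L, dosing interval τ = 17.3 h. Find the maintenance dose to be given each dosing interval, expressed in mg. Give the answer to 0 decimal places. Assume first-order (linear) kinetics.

k = ln2 / t½ = 0.693147 / 6.69 = 0.1036 h⁻¹
CL = k × Vd = 0.1036 × 46.7 = 4.838 L/h
At steady state, Dose/τ = Css × CL.
Dose = Css × CL × τ = 28.4 × 4.838 × 17.3 = 2377 mg

2377 mg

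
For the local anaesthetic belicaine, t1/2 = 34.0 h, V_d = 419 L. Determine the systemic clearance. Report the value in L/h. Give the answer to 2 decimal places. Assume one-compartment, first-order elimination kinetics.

8.54 L/h

k = ln2 / t½ = 0.693147 / 34.0 = 0.02039 h⁻¹
CL = k × Vd = 0.02039 × 419 = 8.543 L/h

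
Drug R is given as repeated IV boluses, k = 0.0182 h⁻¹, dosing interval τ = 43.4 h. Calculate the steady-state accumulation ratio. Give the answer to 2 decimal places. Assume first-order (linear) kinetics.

e^(−kτ) = e^(−0.01820 × 43.4) = 0.4539
Accumulation ratio R = 1 / (1 − e^(−kτ)) = 1 / (1 − 0.4539) = 1.831

1.83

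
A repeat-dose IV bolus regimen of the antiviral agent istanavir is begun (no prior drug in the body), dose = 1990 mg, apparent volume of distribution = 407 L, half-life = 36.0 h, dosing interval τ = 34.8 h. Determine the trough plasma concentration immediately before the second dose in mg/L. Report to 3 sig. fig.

2.50 mg/L

C₀ per dose = Dose / Vd = 1990 / 407 = 4.889 mg/L
k = ln2 / t½ = 0.693147 / 36.0 = 0.01925 h⁻¹
Fraction remaining after one interval: r = e^(−kτ) = e^(−0.01925 × 34.8) = 0.5118
Before dose 2, 1 dose has been given (aged 1τ).
C_trough = C₀ × r = 4.889 × 0.5118 = 2.502 mg/L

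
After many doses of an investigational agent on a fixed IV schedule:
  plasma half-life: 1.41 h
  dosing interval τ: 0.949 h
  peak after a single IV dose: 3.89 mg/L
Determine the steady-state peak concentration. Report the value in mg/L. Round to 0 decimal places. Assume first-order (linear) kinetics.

k = ln2 / t½ = 0.693147 / 1.41 = 0.4916 h⁻¹
e^(−kτ) = e^(−0.4916 × 0.949) = 0.6272
Accumulation ratio R = 1 / (1 − e^(−kτ)) = 1 / (1 − 0.6272) = 2.682
Steady-state peak = C₀ × R = 3.89 × 2.682 = 10.43 mg/L

10 mg/L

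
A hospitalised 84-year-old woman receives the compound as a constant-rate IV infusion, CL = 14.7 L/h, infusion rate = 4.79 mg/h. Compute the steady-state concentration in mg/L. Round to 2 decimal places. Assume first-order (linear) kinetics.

At steady state Css = R₀ / CL = 4.79 / 14.70 = 0.3259 mg/L

0.33 mg/L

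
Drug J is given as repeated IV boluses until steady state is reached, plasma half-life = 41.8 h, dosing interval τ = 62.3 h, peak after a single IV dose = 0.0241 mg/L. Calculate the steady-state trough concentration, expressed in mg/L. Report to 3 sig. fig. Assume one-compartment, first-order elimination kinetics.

0.0133 mg/L

k = ln2 / t½ = 0.693147 / 41.8 = 0.01658 h⁻¹
e^(−kτ) = e^(−0.01658 × 62.3) = 0.3560
Accumulation ratio R = 1 / (1 − e^(−kτ)) = 1 / (1 − 0.3560) = 1.553
Steady-state trough = C₀ × R × e^(−kτ) = 0.0241 × 1.553 × 0.3560 = 0.01332 mg/L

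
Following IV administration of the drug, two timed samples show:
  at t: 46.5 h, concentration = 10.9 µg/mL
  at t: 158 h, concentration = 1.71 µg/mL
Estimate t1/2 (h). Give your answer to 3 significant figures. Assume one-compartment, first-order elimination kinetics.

41.7 h

k = ln(C₁/C₂) / (t₂ − t₁) = ln(10.9/1.71) / (158 − 46.5)
  = 1.852 / 111.5 = 0.01661 h⁻¹
t½ = ln2 / k = 0.693147 / 0.01661 = 41.73 h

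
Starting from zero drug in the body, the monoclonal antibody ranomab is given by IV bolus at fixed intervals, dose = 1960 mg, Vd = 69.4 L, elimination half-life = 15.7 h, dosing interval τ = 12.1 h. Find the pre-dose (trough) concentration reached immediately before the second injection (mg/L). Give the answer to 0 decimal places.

17 mg/L

C₀ per dose = Dose / Vd = 1960 / 69.4 = 28.24 mg/L
k = ln2 / t½ = 0.693147 / 15.7 = 0.04415 h⁻¹
Fraction remaining after one interval: r = e^(−kτ) = e^(−0.04415 × 12.1) = 0.5861
Before dose 2, 1 dose has been given (aged 1τ).
C_trough = C₀ × r = 28.24 × 0.5861 = 16.55 mg/L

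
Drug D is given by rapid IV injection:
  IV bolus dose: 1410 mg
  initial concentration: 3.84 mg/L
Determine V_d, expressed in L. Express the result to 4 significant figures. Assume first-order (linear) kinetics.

Vd = Dose / C₀ = 1410 / 3.84 = 367.2 L

367.2 L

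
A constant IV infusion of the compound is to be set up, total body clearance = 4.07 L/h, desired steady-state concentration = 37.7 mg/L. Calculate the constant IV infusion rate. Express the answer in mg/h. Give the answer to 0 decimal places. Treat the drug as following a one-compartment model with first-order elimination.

153 mg/h

At steady state, infusion rate R₀ = Css × CL = 37.7 × 4.070 = 153.4 mg/h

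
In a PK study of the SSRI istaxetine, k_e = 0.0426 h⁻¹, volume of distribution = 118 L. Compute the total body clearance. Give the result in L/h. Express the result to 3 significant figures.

5.03 L/h

CL = k × Vd = 0.0426 × 118 = 5.027 L/h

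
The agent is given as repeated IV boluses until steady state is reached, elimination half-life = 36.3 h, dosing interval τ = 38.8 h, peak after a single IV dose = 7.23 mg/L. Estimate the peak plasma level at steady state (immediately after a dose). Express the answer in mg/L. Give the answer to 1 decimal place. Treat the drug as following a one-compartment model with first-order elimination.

13.8 mg/L

k = ln2 / t½ = 0.693147 / 36.3 = 0.01909 h⁻¹
e^(−kτ) = e^(−0.01909 × 38.8) = 0.4768
Accumulation ratio R = 1 / (1 − e^(−kτ)) = 1 / (1 − 0.4768) = 1.911
Steady-state peak = C₀ × R = 7.23 × 1.911 = 13.82 mg/L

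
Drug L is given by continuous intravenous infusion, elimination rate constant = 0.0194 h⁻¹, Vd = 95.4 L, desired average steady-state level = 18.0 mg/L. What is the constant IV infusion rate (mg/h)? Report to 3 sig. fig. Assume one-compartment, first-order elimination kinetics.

33.3 mg/h

CL = k × Vd = 0.01940 × 95.4 = 1.851 L/h
At steady state, infusion rate R₀ = Css × CL = 18.0 × 1.851 = 33.32 mg/h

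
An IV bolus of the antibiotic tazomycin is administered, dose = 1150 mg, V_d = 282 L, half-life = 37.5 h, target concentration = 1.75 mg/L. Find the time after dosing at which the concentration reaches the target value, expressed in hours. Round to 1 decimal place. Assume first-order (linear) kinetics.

45.8 h

C₀ = Dose / Vd = 1150 / 282 = 4.078 mg/L
k = ln2 / t½ = 0.693147 / 37.5 = 0.01848 h⁻¹
t = ln(C₀ / C) / k = ln(4.078 / 1.75) / 0.01848
  = ln(2.330) / 0.01848 = 0.8459 / 0.01848 = 45.77 h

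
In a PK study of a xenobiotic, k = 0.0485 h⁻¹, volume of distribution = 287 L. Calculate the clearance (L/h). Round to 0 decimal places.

CL = k × Vd = 0.0485 × 287 = 13.92 L/h

14 L/h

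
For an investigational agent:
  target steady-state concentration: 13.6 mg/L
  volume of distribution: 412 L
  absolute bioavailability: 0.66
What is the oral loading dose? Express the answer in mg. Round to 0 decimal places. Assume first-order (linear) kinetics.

8490 mg

LD = Css × Vd / F = 13.6 × 412 / 0.66 = 8490 mg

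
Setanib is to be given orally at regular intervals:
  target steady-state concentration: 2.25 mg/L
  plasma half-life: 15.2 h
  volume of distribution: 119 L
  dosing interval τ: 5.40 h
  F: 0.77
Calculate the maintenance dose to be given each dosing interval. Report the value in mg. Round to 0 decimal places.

86 mg

k = ln2 / t½ = 0.693147 / 15.2 = 0.04560 h⁻¹
CL = k × Vd = 0.04560 × 119 = 5.426 L/h
At steady state, F × (Dose/τ) = Css × CL.
Dose = Css × CL × τ / F = 2.25 × 5.426 × 5.40 / 0.77 = 85.62 mg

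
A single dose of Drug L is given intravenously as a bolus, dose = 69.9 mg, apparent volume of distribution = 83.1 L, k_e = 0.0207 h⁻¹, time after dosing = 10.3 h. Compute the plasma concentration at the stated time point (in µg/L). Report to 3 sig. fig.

680 µg/L

C₀ = Dose / Vd = 69.90 / 83.1 = 0.8412 mg/L
C = C₀ · e^(−k·t) = 0.8412 × e^(−0.02070 × 10.3)
  = 0.8412 × 0.8080 = 0.6797 mg/L
Convert: 0.6797 mg/L × 1000 = 679.7 µg/L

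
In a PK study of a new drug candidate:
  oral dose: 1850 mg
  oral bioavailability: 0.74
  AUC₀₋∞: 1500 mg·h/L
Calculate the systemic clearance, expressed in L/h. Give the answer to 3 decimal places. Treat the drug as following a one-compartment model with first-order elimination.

CL = F·Dose / AUC = 0.74 × 1850 / 1500 = 0.9127 L/h

0.913 L/h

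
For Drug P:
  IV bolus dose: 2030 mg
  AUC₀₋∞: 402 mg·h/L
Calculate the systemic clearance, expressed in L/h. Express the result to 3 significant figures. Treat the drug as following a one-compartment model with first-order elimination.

5.05 L/h

CL = Dose / AUC = 2030 / 402 = 5.050 L/h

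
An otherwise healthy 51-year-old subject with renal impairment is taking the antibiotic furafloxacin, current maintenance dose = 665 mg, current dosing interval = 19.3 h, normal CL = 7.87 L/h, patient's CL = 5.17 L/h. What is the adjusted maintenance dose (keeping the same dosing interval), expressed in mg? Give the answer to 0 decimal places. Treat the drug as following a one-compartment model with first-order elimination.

437 mg

To keep the same average steady-state level, dosing rate must scale with clearance.
CL ratio = 5.17 / 7.87 = 0.6569
New dose (same interval) = 665 × 0.6569 = 436.8 mg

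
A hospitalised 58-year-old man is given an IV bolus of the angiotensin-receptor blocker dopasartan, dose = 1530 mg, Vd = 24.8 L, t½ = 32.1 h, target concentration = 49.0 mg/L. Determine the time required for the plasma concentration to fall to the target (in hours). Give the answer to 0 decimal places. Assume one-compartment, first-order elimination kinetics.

11 h

C₀ = Dose / Vd = 1530 / 24.8 = 61.69 mg/L
k = ln2 / t½ = 0.693147 / 32.1 = 0.02159 h⁻¹
t = ln(C₀ / C) / k = ln(61.69 / 49.0) / 0.02159
  = ln(1.259) / 0.02159 = 0.2303 / 0.02159 = 10.67 h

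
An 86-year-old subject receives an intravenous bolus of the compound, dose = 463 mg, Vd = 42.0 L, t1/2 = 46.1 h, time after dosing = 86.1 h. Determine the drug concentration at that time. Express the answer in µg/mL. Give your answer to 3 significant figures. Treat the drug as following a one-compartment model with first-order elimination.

C₀ = Dose / Vd = 463.0 / 42.0 = 11.02 mg/L
k = ln2 / t½ = 0.693147 / 46.1 = 0.01504 h⁻¹
C = C₀ · e^(−k·t) = 11.02 × e^(−0.01504 × 86.1)
  = 11.02 × 0.2739 = 3.018 mg/L
(3.018 mg/L = 3.018 µg/mL)

3.02 µg/mL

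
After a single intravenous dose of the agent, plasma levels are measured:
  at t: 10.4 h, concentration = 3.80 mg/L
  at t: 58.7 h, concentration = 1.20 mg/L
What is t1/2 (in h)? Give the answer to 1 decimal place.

29.0 h

k = ln(C₁/C₂) / (t₂ − t₁) = ln(3.80/1.20) / (58.7 − 10.4)
  = 1.153 / 48.30 = 0.02387 h⁻¹
t½ = ln2 / k = 0.693147 / 0.02387 = 29.04 h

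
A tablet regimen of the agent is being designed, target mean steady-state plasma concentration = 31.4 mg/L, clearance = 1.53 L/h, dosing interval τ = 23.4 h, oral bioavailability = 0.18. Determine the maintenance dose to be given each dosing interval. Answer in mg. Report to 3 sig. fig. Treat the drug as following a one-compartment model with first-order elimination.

6250 mg

At steady state, F × (Dose/τ) = Css × CL.
Dose = Css × CL × τ / F = 31.4 × 1.530 × 23.4 / 0.18 = 6245 mg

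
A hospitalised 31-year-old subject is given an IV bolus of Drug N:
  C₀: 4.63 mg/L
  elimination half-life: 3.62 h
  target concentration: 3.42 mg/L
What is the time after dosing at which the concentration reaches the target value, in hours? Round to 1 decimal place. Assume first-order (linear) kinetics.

k = ln2 / t½ = 0.693147 / 3.62 = 0.1915 h⁻¹
t = ln(C₀ / C) / k = ln(4.630 / 3.42) / 0.1915
  = ln(1.354) / 0.1915 = 0.3031 / 0.1915 = 1.583 h

1.6 h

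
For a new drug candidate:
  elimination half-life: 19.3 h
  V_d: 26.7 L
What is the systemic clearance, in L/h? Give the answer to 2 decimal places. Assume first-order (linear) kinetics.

k = ln2 / t½ = 0.693147 / 19.3 = 0.03591 h⁻¹
CL = k × Vd = 0.03591 × 26.7 = 0.9588 L/h

0.96 L/h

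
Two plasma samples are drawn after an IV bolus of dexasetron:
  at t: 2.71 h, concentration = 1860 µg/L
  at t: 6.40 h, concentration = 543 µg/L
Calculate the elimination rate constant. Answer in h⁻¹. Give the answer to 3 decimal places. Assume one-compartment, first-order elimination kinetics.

k = ln(C₁/C₂) / (t₂ − t₁) = ln(1860/543) / (6.40 − 2.71)
  = 1.231 / 3.690 = 0.3336 h⁻¹

0.334 h⁻¹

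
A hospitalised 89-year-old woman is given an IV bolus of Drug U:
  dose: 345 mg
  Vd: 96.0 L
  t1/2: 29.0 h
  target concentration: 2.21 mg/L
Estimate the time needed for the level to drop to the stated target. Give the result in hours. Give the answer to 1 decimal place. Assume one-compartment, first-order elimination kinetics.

20.3 h

C₀ = Dose / Vd = 345.0 / 96.0 = 3.594 mg/L
k = ln2 / t½ = 0.693147 / 29.0 = 0.02390 h⁻¹
t = ln(C₀ / C) / k = ln(3.594 / 2.21) / 0.02390
  = ln(1.626) / 0.02390 = 0.4861 / 0.02390 = 20.34 h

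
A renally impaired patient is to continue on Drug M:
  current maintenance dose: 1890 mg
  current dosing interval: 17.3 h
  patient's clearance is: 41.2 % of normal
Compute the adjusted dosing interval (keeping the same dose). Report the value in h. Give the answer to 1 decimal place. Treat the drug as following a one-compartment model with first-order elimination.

42.0 h

To keep the same average steady-state level, dosing rate must scale with clearance.
CL ratio = 41.2 / 100 = 0.4120
New interval (same dose) = 17.3 / 0.4120 = 41.99 h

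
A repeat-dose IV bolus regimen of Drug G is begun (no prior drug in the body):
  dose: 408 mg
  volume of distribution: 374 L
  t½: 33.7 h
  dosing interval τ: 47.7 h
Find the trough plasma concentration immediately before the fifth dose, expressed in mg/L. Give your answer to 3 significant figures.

C₀ per dose = Dose / Vd = 408 / 374 = 1.091 mg/L
k = ln2 / t½ = 0.693147 / 33.7 = 0.02057 h⁻¹
Fraction remaining after one interval: r = e^(−kτ) = e^(−0.02057 × 47.7) = 0.3749
Before dose 5, 4 doses have been given (aged 1τ, 2τ, 3τ, 4τ).
C_trough = C₀ × (r + r² + … + r^4) = C₀ × r(1−r^4)/(1−r)
        = 1.091 × 0.3749 × (1 − 0.01975) / (1 − 0.3749) = 0.6414 mg/L

0.641 mg/L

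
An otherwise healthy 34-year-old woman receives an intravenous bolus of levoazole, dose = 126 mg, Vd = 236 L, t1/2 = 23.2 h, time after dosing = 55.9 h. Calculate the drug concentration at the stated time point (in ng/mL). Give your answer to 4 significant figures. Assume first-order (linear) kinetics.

C₀ = Dose / Vd = 126.0 / 236 = 0.5339 mg/L
k = ln2 / t½ = 0.693147 / 23.2 = 0.02988 h⁻¹
C = C₀ · e^(−k·t) = 0.5339 × e^(−0.02988 × 55.9)
  = 0.5339 × 0.1882 = 0.1005 mg/L
Convert: 0.1005 mg/L × 1000 = 100.5 ng/mL

100.5 ng/mL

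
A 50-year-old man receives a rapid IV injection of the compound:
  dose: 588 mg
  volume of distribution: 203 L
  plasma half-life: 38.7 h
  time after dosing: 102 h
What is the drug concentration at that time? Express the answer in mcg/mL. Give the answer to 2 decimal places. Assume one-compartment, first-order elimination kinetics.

0.47 mcg/mL

C₀ = Dose / Vd = 588.0 / 203 = 2.897 mg/L
k = ln2 / t½ = 0.693147 / 38.7 = 0.01791 h⁻¹
C = C₀ · e^(−k·t) = 2.897 × e^(−0.01791 × 102)
  = 2.897 × 0.1609 = 0.4661 mg/L
(0.4661 mg/L = 0.4661 mcg/mL)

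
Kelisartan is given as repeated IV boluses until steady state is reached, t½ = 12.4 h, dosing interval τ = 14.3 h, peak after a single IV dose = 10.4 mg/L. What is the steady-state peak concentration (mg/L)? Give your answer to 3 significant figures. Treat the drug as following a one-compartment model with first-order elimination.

18.9 mg/L

k = ln2 / t½ = 0.693147 / 12.4 = 0.05590 h⁻¹
e^(−kτ) = e^(−0.05590 × 14.3) = 0.4496
Accumulation ratio R = 1 / (1 − e^(−kτ)) = 1 / (1 − 0.4496) = 1.817
Steady-state peak = C₀ × R = 10.4 × 1.817 = 18.90 mg/L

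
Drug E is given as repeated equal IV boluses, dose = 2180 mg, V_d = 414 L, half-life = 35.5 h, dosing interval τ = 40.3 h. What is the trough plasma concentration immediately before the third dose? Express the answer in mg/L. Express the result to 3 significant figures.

3.49 mg/L

C₀ per dose = Dose / Vd = 2180 / 414 = 5.266 mg/L
k = ln2 / t½ = 0.693147 / 35.5 = 0.01953 h⁻¹
Fraction remaining after one interval: r = e^(−kτ) = e^(−0.01953 × 40.3) = 0.4552
Before dose 3, 2 doses have been given (aged 1τ, 2τ).
C_trough = C₀ × (r + r²) = 5.266 × (0.4552 + 0.2072) = 3.488 mg/L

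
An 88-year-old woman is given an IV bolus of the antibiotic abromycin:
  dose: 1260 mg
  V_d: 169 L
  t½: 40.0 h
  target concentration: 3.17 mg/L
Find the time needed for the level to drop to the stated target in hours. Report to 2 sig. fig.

C₀ = Dose / Vd = 1260 / 169 = 7.456 mg/L
k = ln2 / t½ = 0.693147 / 40.0 = 0.01733 h⁻¹
t = ln(C₀ / C) / k = ln(7.456 / 3.17) / 0.01733
  = ln(2.352) / 0.01733 = 0.8553 / 0.01733 = 49.35 h

49 h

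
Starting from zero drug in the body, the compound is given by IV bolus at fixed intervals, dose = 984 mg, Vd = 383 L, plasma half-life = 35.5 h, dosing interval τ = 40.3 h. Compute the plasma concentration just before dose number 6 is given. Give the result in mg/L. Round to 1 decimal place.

C₀ per dose = Dose / Vd = 984 / 383 = 2.569 mg/L
k = ln2 / t½ = 0.693147 / 35.5 = 0.01953 h⁻¹
Fraction remaining after one interval: r = e^(−kτ) = e^(−0.01953 × 40.3) = 0.4552
Before dose 6, 5 doses have been given (aged 1τ, 2τ, 3τ, 4τ, 5τ).
C_trough = C₀ × (r + r² + … + r^5) = C₀ × r(1−r^5)/(1−r)
        = 2.569 × 0.4552 × (1 − 0.01954) / (1 − 0.4552) = 2.105 mg/L

2.1 mg/L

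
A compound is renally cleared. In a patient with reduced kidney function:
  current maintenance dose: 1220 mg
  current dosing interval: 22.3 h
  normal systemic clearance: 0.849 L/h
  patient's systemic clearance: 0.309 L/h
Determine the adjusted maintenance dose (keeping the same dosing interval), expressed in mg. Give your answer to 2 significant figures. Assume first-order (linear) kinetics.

To keep the same average steady-state level, dosing rate must scale with clearance.
CL ratio = 0.309 / 0.849 = 0.3640
New dose (same interval) = 1220 × 0.3640 = 444.1 mg

440 mg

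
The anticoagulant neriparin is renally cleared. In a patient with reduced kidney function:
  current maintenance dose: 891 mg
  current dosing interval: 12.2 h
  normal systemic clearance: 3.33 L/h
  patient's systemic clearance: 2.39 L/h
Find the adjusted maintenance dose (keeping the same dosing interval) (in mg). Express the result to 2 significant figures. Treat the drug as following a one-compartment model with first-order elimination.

640 mg

To keep the same average steady-state level, dosing rate must scale with clearance.
CL ratio = 2.39 / 3.33 = 0.7177
New dose (same interval) = 891 × 0.7177 = 639.5 mg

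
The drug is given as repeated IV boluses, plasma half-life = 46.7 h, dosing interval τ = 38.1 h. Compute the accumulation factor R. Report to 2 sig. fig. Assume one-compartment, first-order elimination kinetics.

2.3

k = ln2 / t½ = 0.693147 / 46.7 = 0.01484 h⁻¹
e^(−kτ) = e^(−0.01484 × 38.1) = 0.5681
Accumulation ratio R = 1 / (1 − e^(−kτ)) = 1 / (1 − 0.5681) = 2.315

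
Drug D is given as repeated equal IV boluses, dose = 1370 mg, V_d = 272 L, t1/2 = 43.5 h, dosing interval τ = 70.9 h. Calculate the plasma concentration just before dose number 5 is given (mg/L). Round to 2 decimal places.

2.38 mg/L

C₀ per dose = Dose / Vd = 1370 / 272 = 5.037 mg/L
k = ln2 / t½ = 0.693147 / 43.5 = 0.01593 h⁻¹
Fraction remaining after one interval: r = e^(−kτ) = e^(−0.01593 × 70.9) = 0.3232
Before dose 5, 4 doses have been given (aged 1τ, 2τ, 3τ, 4τ).
C_trough = C₀ × (r + r² + … + r^4) = C₀ × r(1−r^4)/(1−r)
        = 5.037 × 0.3232 × (1 − 0.01091) / (1 − 0.3232) = 2.379 mg/L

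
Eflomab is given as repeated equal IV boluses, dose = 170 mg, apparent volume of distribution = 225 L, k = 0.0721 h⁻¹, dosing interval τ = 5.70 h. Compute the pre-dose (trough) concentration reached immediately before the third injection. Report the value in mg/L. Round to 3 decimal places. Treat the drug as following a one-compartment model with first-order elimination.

0.833 mg/L

C₀ per dose = Dose / Vd = 170 / 225 = 0.7556 mg/L
Fraction remaining after one interval: r = e^(−kτ) = e^(−0.07210 × 5.70) = 0.6630
Before dose 3, 2 doses have been given (aged 1τ, 2τ).
C_trough = C₀ × (r + r²) = 0.7556 × (0.6630 + 0.4396) = 0.8331 mg/L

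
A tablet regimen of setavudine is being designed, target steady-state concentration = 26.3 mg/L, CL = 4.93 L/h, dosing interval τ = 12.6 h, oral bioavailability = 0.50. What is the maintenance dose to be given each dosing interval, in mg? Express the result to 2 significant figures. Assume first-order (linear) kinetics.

3300 mg

At steady state, F × (Dose/τ) = Css × CL.
Dose = Css × CL × τ / F = 26.3 × 4.930 × 12.6 / 0.50 = 3267 mg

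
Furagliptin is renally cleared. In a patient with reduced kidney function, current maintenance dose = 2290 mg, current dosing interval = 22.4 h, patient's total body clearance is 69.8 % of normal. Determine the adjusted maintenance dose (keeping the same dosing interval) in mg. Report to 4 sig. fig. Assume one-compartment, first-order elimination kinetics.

To keep the same average steady-state level, dosing rate must scale with clearance.
CL ratio = 69.8 / 100 = 0.6980
New dose (same interval) = 2290 × 0.6980 = 1598 mg

1598 mg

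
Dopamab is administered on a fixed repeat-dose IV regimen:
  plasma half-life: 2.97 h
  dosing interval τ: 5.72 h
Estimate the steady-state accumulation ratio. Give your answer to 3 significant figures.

1.36

k = ln2 / t½ = 0.693147 / 2.97 = 0.2334 h⁻¹
e^(−kτ) = e^(−0.2334 × 5.72) = 0.2631
Accumulation ratio R = 1 / (1 − e^(−kτ)) = 1 / (1 − 0.2631) = 1.357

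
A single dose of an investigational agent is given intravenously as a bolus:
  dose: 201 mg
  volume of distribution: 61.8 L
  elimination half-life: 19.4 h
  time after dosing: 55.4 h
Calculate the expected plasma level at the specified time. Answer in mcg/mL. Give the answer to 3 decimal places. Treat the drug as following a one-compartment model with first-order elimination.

0.449 mcg/mL

C₀ = Dose / Vd = 201.0 / 61.8 = 3.252 mg/L
k = ln2 / t½ = 0.693147 / 19.4 = 0.03573 h⁻¹
C = C₀ · e^(−k·t) = 3.252 × e^(−0.03573 × 55.4)
  = 3.252 × 0.1381 = 0.4491 mg/L
(0.4491 mg/L = 0.4491 mcg/mL)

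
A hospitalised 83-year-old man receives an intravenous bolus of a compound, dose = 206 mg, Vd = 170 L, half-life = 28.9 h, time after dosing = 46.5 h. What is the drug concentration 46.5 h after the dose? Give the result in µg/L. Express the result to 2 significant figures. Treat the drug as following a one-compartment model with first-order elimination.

C₀ = Dose / Vd = 206.0 / 170 = 1.212 mg/L
k = ln2 / t½ = 0.693147 / 28.9 = 0.02398 h⁻¹
C = C₀ · e^(−k·t) = 1.212 × e^(−0.02398 × 46.5)
  = 1.212 × 0.3279 = 0.3974 mg/L
Convert: 0.3974 mg/L × 1000 = 397.4 µg/L

400 µg/L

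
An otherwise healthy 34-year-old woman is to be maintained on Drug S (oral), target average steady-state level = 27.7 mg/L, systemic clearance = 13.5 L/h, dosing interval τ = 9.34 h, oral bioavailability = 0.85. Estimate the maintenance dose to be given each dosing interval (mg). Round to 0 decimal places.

At steady state, F × (Dose/τ) = Css × CL.
Dose = Css × CL × τ / F = 27.7 × 13.50 × 9.34 / 0.85 = 4109 mg

4109 mg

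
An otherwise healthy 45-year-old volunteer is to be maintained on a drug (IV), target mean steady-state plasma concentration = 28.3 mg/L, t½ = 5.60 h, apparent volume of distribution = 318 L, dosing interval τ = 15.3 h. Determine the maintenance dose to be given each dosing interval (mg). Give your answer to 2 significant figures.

k = ln2 / t½ = 0.693147 / 5.60 = 0.1238 h⁻¹
CL = k × Vd = 0.1238 × 318 = 39.37 L/h
At steady state, Dose/τ = Css × CL.
Dose = Css × CL × τ = 28.3 × 39.37 × 15.3 = 17050 mg

17000 mg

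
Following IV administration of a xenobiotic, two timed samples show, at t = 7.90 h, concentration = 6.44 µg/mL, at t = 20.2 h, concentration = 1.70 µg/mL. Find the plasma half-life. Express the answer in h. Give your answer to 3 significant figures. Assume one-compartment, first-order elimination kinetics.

6.40 h

k = ln(C₁/C₂) / (t₂ − t₁) = ln(6.44/1.70) / (20.2 − 7.90)
  = 1.332 / 12.30 = 0.1083 h⁻¹
t½ = ln2 / k = 0.693147 / 0.1083 = 6.400 h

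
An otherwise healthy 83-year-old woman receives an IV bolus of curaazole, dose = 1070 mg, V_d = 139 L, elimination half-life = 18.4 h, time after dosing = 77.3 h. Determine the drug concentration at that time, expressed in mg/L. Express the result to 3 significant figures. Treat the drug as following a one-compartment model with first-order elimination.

C₀ = Dose / Vd = 1070 / 139 = 7.698 mg/L
k = ln2 / t½ = 0.693147 / 18.4 = 0.03767 h⁻¹
C = C₀ · e^(−k·t) = 7.698 × e^(−0.03767 × 77.3)
  = 7.698 × 0.05437 = 0.4185 mg/L

0.419 mg/L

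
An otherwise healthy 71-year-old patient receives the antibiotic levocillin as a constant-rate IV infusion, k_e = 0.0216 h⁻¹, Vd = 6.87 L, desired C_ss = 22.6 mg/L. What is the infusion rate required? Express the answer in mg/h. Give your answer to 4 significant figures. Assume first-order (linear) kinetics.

3.354 mg/h

CL = k × Vd = 0.02160 × 6.87 = 0.1484 L/h
At steady state, infusion rate R₀ = Css × CL = 22.6 × 0.1484 = 3.354 mg/h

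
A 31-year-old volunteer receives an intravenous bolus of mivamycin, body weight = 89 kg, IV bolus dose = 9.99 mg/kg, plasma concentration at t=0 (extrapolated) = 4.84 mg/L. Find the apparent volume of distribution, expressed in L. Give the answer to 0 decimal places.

Dose = 9.99 × 89 = 889.1 mg
Vd = Dose / C₀ = 889.1 / 4.84 = 183.7 L

184 L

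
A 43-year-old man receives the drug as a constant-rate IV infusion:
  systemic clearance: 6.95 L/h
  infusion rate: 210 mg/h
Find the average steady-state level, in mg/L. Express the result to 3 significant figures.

30.2 mg/L

At steady state Css = R₀ / CL = 210 / 6.950 = 30.22 mg/L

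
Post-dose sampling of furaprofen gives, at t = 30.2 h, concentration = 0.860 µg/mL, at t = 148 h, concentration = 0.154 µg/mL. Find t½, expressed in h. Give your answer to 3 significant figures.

k = ln(C₁/C₂) / (t₂ − t₁) = ln(0.860/0.154) / (148 − 30.2)
  = 1.720 / 117.8 = 0.01460 h⁻¹
t½ = ln2 / k = 0.693147 / 0.01460 = 47.48 h

47.5 h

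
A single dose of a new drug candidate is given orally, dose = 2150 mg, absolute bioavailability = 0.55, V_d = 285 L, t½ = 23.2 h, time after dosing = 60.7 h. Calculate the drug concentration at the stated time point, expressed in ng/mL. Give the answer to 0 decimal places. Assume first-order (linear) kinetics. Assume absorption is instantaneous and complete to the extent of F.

Amount reaching circulation = F × Dose = 0.55 × 2150 = 1183 mg
C₀ = F·Dose / Vd = 1183 / 285 = 4.151 mg/L
k = ln2 / t½ = 0.693147 / 23.2 = 0.02988 h⁻¹
C = C₀ · e^(−k·t) = 4.151 × e^(−0.02988 × 60.7)
  = 4.151 × 0.1630 = 0.6766 mg/L
Convert: 0.6766 mg/L × 1000 = 676.6 ng/mL

677 ng/mL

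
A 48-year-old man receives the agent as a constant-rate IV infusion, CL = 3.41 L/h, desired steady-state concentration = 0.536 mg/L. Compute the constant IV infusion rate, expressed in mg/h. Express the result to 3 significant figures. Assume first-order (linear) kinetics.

At steady state, infusion rate R₀ = Css × CL = 0.536 × 3.410 = 1.828 mg/h

1.83 mg/h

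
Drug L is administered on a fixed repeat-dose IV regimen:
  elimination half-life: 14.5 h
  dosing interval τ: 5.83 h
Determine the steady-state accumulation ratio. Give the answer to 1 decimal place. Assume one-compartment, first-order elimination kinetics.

4.1

k = ln2 / t½ = 0.693147 / 14.5 = 0.04780 h⁻¹
e^(−kτ) = e^(−0.04780 × 5.83) = 0.7568
Accumulation ratio R = 1 / (1 − e^(−kτ)) = 1 / (1 − 0.7568) = 4.112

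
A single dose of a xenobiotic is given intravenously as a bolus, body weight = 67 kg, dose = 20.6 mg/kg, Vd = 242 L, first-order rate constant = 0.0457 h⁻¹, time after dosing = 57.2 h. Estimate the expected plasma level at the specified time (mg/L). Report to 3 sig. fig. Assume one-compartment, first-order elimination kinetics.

0.418 mg/L

Total dose = 20.6 × 67 = 1380 mg
C₀ = Dose / Vd = 1380 / 242 = 5.702 mg/L
C = C₀ · e^(−k·t) = 5.702 × e^(−0.04570 × 57.2)
  = 5.702 × 0.07324 = 0.4176 mg/L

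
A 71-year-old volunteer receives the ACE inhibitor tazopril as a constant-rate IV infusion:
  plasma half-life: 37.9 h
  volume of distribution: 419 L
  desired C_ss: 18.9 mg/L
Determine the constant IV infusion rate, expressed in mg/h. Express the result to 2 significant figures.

140 mg/h

k = ln2 / t½ = 0.693147 / 37.9 = 0.01829 h⁻¹
CL = k × Vd = 0.01829 × 419 = 7.664 L/h
At steady state, infusion rate R₀ = Css × CL = 18.9 × 7.664 = 144.8 mg/h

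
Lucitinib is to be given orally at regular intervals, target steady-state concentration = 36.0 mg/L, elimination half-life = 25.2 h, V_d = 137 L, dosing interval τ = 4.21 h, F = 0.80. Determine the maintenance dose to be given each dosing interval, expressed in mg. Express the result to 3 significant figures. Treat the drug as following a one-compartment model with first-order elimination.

k = ln2 / t½ = 0.693147 / 25.2 = 0.02751 h⁻¹
CL = k × Vd = 0.02751 × 137 = 3.769 L/h
At steady state, F × (Dose/τ) = Css × CL.
Dose = Css × CL × τ / F = 36.0 × 3.769 × 4.21 / 0.80 = 714.0 mg

714 mg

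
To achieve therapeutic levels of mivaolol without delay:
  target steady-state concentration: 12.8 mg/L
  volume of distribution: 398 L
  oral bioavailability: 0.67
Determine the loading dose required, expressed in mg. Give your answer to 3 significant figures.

7600 mg

LD = Css × Vd / F = 12.8 × 398 / 0.67 = 7604 mg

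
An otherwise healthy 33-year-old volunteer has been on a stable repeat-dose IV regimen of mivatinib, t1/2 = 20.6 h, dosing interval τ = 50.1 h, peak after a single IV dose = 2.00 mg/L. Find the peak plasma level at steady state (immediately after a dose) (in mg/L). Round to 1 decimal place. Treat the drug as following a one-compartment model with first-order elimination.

2.5 mg/L

k = ln2 / t½ = 0.693147 / 20.6 = 0.03365 h⁻¹
e^(−kτ) = e^(−0.03365 × 50.1) = 0.1853
Accumulation ratio R = 1 / (1 − e^(−kτ)) = 1 / (1 − 0.1853) = 1.227
Steady-state peak = C₀ × R = 2.00 × 1.227 = 2.454 mg/L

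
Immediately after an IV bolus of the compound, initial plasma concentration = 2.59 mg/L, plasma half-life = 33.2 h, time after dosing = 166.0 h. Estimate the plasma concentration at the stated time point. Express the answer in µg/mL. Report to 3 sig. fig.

0.0809 µg/mL

k = ln2 / t½ = 0.693147 / 33.2 = 0.02088 h⁻¹
t / t½ = 166.0 / 33.2 = 5 half-lives
C = C₀ × (1/2)^5 = 2.590 × 0.03125 = 0.08094 mg/L
(0.08094 mg/L = 0.08094 µg/mL)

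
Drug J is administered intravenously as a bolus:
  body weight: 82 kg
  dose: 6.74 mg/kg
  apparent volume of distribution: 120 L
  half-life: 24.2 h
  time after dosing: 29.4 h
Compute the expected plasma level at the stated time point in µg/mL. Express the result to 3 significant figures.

1.98 µg/mL

Total dose = 6.74 × 82 = 552.7 mg
C₀ = Dose / Vd = 552.7 / 120 = 4.606 mg/L
k = ln2 / t½ = 0.693147 / 24.2 = 0.02864 h⁻¹
C = C₀ · e^(−k·t) = 4.606 × e^(−0.02864 × 29.4)
  = 4.606 × 0.4308 = 1.984 mg/L
(1.984 mg/L = 1.984 µg/mL)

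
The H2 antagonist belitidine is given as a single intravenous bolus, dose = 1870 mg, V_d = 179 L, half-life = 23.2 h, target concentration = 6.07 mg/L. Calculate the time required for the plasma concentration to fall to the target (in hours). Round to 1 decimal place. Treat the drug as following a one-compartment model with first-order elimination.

C₀ = Dose / Vd = 1870 / 179 = 10.45 mg/L
k = ln2 / t½ = 0.693147 / 23.2 = 0.02988 h⁻¹
t = ln(C₀ / C) / k = ln(10.45 / 6.07) / 0.02988
  = ln(1.722) / 0.02988 = 0.5435 / 0.02988 = 18.19 h

18.2 h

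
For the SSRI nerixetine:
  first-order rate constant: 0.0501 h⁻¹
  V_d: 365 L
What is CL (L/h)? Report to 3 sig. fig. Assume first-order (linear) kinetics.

18.3 L/h

CL = k × Vd = 0.0501 × 365 = 18.29 L/h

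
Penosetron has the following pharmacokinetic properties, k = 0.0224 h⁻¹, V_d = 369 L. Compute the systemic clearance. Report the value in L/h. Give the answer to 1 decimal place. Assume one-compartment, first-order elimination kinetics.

8.3 L/h

CL = k × Vd = 0.0224 × 369 = 8.266 L/h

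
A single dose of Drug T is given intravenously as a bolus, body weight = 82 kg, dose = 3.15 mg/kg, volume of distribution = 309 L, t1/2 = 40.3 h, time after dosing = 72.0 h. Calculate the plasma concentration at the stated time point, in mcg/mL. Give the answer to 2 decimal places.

0.24 mcg/mL

Total dose = 3.15 × 82 = 258.3 mg
C₀ = Dose / Vd = 258.3 / 309 = 0.8359 mg/L
k = ln2 / t½ = 0.693147 / 40.3 = 0.01720 h⁻¹
C = C₀ · e^(−k·t) = 0.8359 × e^(−0.01720 × 72.0)
  = 0.8359 × 0.2898 = 0.2422 mg/L
(0.2422 mg/L = 0.2422 mcg/mL)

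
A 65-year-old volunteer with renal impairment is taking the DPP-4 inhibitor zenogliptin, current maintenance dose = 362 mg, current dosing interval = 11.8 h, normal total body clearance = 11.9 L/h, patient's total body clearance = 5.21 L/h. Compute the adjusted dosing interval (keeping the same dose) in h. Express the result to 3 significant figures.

To keep the same average steady-state level, dosing rate must scale with clearance.
CL ratio = 5.21 / 11.9 = 0.4378
New interval (same dose) = 11.8 / 0.4378 = 26.95 h

27.0 h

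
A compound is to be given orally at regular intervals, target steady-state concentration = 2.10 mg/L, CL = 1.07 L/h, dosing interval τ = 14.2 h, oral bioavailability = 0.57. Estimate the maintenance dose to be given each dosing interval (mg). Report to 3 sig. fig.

56.0 mg

At steady state, F × (Dose/τ) = Css × CL.
Dose = Css × CL × τ / F = 2.10 × 1.070 × 14.2 / 0.57 = 55.98 mg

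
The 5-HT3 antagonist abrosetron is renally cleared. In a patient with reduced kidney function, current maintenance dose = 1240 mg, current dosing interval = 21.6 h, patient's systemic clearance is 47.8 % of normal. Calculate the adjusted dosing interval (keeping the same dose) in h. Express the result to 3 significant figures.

To keep the same average steady-state level, dosing rate must scale with clearance.
CL ratio = 47.8 / 100 = 0.4780
New interval (same dose) = 21.6 / 0.4780 = 45.19 h

45.2 h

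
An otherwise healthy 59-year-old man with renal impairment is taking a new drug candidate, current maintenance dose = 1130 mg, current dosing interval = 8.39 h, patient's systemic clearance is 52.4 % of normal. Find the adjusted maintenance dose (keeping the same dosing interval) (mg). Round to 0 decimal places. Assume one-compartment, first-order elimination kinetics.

592 mg

To keep the same average steady-state level, dosing rate must scale with clearance.
CL ratio = 52.4 / 100 = 0.5240
New dose (same interval) = 1130 × 0.5240 = 592.1 mg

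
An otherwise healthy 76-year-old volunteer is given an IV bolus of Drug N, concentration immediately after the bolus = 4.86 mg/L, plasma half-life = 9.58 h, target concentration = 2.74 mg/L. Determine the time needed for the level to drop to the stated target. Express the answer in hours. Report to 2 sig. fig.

k = ln2 / t½ = 0.693147 / 9.58 = 0.07235 h⁻¹
t = ln(C₀ / C) / k = ln(4.860 / 2.74) / 0.07235
  = ln(1.774) / 0.07235 = 0.5732 / 0.07235 = 7.923 h

7.9 h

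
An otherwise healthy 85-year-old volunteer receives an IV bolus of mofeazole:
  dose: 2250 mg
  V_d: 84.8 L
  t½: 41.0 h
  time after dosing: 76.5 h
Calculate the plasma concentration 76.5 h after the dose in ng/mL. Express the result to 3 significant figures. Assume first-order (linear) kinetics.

7280 ng/mL

C₀ = Dose / Vd = 2250 / 84.8 = 26.53 mg/L
k = ln2 / t½ = 0.693147 / 41.0 = 0.01691 h⁻¹
C = C₀ · e^(−k·t) = 26.53 × e^(−0.01691 × 76.5)
  = 26.53 × 0.2743 = 7.277 mg/L
Convert: 7.277 mg/L × 1000 = 7277 ng/mL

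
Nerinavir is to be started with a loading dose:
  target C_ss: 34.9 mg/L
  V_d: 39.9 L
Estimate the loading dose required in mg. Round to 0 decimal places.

LD = Css × Vd = 34.9 × 39.9 = 1393 mg

1393 mg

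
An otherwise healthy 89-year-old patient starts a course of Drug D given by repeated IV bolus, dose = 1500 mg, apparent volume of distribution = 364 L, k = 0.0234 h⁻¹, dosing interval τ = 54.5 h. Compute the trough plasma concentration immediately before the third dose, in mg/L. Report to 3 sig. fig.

C₀ per dose = Dose / Vd = 1500 / 364 = 4.121 mg/L
Fraction remaining after one interval: r = e^(−kτ) = e^(−0.02340 × 54.5) = 0.2793
Before dose 3, 2 doses have been given (aged 1τ, 2τ).
C_trough = C₀ × (r + r²) = 4.121 × (0.2793 + 0.07801) = 1.472 mg/L

1.47 mg/L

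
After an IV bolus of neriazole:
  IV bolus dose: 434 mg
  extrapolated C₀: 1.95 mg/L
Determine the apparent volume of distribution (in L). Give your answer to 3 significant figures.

Vd = Dose / C₀ = 434.0 / 1.95 = 222.6 L

223 L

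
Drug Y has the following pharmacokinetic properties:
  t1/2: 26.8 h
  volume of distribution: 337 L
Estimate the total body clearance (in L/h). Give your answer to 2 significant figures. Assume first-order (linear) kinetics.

8.7 L/h

k = ln2 / t½ = 0.693147 / 26.8 = 0.02586 h⁻¹
CL = k × Vd = 0.02586 × 337 = 8.715 L/h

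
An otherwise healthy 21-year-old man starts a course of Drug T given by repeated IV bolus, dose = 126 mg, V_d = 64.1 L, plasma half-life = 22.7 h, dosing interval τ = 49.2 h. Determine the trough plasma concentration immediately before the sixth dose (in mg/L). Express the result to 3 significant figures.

C₀ per dose = Dose / Vd = 126 / 64.1 = 1.966 mg/L
k = ln2 / t½ = 0.693147 / 22.7 = 0.03054 h⁻¹
Fraction remaining after one interval: r = e^(−kτ) = e^(−0.03054 × 49.2) = 0.2226
Before dose 6, 5 doses have been given (aged 1τ, 2τ, 3τ, 4τ, 5τ).
C_trough = C₀ × (r + r² + … + r^5) = C₀ × r(1−r^5)/(1−r)
        = 1.966 × 0.2226 × (1 − 0.0005465) / (1 − 0.2226) = 0.5626 mg/L

0.563 mg/L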